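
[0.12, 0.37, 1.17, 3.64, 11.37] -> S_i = 0.12*3.12^i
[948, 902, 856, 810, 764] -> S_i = 948 + -46*i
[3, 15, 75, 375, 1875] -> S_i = 3*5^i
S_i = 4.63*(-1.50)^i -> [4.63, -6.94, 10.42, -15.63, 23.44]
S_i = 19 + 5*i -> [19, 24, 29, 34, 39]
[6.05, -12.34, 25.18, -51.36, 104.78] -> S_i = 6.05*(-2.04)^i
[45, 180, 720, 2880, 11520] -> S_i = 45*4^i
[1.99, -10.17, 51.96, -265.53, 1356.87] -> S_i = 1.99*(-5.11)^i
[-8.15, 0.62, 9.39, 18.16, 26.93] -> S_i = -8.15 + 8.77*i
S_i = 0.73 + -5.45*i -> [0.73, -4.72, -10.17, -15.62, -21.07]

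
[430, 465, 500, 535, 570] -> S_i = 430 + 35*i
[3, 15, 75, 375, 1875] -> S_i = 3*5^i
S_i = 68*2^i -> [68, 136, 272, 544, 1088]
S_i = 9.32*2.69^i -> [9.32, 25.07, 67.44, 181.41, 488.01]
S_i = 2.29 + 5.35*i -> [2.29, 7.64, 12.99, 18.34, 23.69]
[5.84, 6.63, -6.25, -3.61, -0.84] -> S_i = Random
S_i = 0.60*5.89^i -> [0.6, 3.53, 20.82, 122.6, 722.13]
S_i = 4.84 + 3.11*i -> [4.84, 7.95, 11.06, 14.17, 17.28]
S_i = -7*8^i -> [-7, -56, -448, -3584, -28672]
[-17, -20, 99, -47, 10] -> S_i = Random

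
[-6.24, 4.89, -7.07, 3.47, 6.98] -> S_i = Random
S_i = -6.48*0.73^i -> [-6.48, -4.73, -3.45, -2.52, -1.84]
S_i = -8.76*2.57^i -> [-8.76, -22.51, -57.86, -148.7, -382.15]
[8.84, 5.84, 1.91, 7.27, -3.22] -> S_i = Random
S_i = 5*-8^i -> [5, -40, 320, -2560, 20480]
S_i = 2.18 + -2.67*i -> [2.18, -0.49, -3.16, -5.83, -8.5]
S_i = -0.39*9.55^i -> [-0.39, -3.72, -35.57, -339.68, -3243.98]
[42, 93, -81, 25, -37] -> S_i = Random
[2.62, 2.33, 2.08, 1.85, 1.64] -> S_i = 2.62*0.89^i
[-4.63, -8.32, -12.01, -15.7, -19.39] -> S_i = -4.63 + -3.69*i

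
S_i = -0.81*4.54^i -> [-0.81, -3.68, -16.7, -75.8, -344.12]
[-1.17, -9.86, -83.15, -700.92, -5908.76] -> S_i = -1.17*8.43^i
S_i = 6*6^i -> [6, 36, 216, 1296, 7776]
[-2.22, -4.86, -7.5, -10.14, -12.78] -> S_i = -2.22 + -2.64*i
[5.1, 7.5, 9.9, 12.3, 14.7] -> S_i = 5.10 + 2.40*i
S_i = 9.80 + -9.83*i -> [9.8, -0.03, -9.86, -19.69, -29.52]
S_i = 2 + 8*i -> [2, 10, 18, 26, 34]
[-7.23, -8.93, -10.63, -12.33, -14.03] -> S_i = -7.23 + -1.70*i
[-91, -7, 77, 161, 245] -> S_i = -91 + 84*i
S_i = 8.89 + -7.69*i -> [8.89, 1.2, -6.49, -14.18, -21.87]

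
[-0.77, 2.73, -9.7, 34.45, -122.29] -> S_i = -0.77*(-3.55)^i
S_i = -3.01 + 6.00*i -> [-3.01, 2.99, 8.99, 14.99, 20.99]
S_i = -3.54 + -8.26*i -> [-3.54, -11.8, -20.06, -28.32, -36.58]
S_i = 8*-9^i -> [8, -72, 648, -5832, 52488]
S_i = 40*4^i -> [40, 160, 640, 2560, 10240]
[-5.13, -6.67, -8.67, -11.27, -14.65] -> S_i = -5.13*1.30^i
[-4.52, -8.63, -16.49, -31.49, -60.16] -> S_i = -4.52*1.91^i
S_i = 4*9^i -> [4, 36, 324, 2916, 26244]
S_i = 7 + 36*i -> [7, 43, 79, 115, 151]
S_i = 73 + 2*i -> [73, 75, 77, 79, 81]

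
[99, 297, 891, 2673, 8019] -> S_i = 99*3^i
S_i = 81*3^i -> [81, 243, 729, 2187, 6561]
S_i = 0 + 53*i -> [0, 53, 106, 159, 212]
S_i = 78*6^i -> [78, 468, 2808, 16848, 101088]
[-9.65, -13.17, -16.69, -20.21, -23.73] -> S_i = -9.65 + -3.52*i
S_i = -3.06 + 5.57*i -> [-3.06, 2.51, 8.08, 13.65, 19.22]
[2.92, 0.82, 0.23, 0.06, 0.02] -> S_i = 2.92*0.28^i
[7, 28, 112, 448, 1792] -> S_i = 7*4^i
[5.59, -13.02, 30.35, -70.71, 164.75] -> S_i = 5.59*(-2.33)^i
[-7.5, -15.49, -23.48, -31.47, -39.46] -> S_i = -7.50 + -7.99*i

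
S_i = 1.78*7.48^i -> [1.78, 13.31, 99.59, 744.95, 5572.2]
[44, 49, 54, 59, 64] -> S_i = 44 + 5*i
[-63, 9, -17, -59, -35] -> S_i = Random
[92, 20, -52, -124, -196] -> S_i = 92 + -72*i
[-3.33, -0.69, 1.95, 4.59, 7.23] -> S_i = -3.33 + 2.64*i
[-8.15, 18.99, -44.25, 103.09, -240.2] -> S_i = -8.15*(-2.33)^i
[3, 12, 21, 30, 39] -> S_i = 3 + 9*i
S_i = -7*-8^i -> [-7, 56, -448, 3584, -28672]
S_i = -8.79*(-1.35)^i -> [-8.79, 11.87, -16.02, 21.63, -29.2]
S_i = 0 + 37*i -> [0, 37, 74, 111, 148]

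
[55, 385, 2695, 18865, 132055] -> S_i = 55*7^i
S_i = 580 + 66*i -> [580, 646, 712, 778, 844]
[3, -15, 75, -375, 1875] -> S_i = 3*-5^i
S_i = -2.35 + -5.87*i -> [-2.35, -8.22, -14.09, -19.96, -25.83]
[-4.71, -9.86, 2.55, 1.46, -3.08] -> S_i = Random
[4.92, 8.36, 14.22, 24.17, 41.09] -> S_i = 4.92*1.70^i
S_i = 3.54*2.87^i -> [3.54, 10.16, 29.16, 83.69, 240.18]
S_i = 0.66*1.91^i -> [0.66, 1.26, 2.41, 4.6, 8.78]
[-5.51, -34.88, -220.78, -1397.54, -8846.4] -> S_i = -5.51*6.33^i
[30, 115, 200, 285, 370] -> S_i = 30 + 85*i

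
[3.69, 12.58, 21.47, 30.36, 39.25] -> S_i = 3.69 + 8.89*i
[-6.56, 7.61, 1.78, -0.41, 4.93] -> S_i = Random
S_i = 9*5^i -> [9, 45, 225, 1125, 5625]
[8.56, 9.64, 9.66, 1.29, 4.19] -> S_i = Random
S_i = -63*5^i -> [-63, -315, -1575, -7875, -39375]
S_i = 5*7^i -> [5, 35, 245, 1715, 12005]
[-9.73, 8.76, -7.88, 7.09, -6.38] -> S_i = -9.73*(-0.90)^i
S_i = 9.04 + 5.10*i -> [9.04, 14.14, 19.24, 24.34, 29.44]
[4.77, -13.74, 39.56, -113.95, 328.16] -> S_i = 4.77*(-2.88)^i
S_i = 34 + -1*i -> [34, 33, 32, 31, 30]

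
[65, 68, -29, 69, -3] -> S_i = Random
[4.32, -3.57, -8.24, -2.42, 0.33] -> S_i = Random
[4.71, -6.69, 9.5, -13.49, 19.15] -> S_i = 4.71*(-1.42)^i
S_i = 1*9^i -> [1, 9, 81, 729, 6561]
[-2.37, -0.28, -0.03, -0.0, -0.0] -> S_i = -2.37*0.12^i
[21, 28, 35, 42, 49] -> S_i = 21 + 7*i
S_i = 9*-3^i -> [9, -27, 81, -243, 729]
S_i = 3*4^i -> [3, 12, 48, 192, 768]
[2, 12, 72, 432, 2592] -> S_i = 2*6^i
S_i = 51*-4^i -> [51, -204, 816, -3264, 13056]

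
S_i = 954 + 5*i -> [954, 959, 964, 969, 974]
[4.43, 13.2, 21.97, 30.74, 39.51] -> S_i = 4.43 + 8.77*i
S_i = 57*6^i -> [57, 342, 2052, 12312, 73872]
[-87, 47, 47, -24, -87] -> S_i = Random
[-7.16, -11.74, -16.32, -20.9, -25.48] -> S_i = -7.16 + -4.58*i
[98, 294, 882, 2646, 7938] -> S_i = 98*3^i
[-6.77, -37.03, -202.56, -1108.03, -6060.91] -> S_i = -6.77*5.47^i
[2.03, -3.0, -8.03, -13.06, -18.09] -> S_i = 2.03 + -5.03*i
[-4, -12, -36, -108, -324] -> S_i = -4*3^i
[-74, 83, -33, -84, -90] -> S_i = Random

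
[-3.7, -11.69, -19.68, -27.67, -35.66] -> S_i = -3.70 + -7.99*i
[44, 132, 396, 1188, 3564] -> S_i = 44*3^i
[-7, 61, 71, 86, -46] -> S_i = Random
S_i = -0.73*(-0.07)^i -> [-0.73, 0.05, -0.0, 0.0, -0.0]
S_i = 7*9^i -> [7, 63, 567, 5103, 45927]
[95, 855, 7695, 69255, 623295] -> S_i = 95*9^i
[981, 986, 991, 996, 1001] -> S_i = 981 + 5*i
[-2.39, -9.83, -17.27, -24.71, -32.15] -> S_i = -2.39 + -7.44*i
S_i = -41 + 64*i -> [-41, 23, 87, 151, 215]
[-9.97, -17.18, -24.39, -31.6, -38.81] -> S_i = -9.97 + -7.21*i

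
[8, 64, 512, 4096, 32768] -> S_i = 8*8^i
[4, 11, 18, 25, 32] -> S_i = 4 + 7*i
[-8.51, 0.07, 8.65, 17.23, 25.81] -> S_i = -8.51 + 8.58*i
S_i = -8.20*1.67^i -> [-8.2, -13.69, -22.87, -38.19, -63.78]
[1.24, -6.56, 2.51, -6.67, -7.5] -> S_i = Random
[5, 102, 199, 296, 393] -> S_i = 5 + 97*i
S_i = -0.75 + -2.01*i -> [-0.75, -2.76, -4.77, -6.78, -8.79]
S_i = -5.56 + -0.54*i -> [-5.56, -6.1, -6.64, -7.18, -7.72]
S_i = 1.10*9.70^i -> [1.1, 10.67, 103.5, 1003.94, 9738.22]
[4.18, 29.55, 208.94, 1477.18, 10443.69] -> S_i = 4.18*7.07^i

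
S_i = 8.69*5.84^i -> [8.69, 50.75, 296.38, 1730.85, 10108.14]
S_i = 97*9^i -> [97, 873, 7857, 70713, 636417]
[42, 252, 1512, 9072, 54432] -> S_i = 42*6^i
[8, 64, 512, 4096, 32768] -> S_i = 8*8^i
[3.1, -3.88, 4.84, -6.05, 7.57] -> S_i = 3.10*(-1.25)^i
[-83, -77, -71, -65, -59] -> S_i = -83 + 6*i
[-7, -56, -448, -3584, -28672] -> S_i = -7*8^i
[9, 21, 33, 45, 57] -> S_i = 9 + 12*i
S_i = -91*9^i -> [-91, -819, -7371, -66339, -597051]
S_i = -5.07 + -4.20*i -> [-5.07, -9.27, -13.47, -17.67, -21.87]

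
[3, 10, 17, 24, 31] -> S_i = 3 + 7*i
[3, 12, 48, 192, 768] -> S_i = 3*4^i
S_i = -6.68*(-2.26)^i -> [-6.68, 15.1, -34.12, 77.11, -174.27]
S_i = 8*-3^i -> [8, -24, 72, -216, 648]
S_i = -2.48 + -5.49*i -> [-2.48, -7.97, -13.46, -18.95, -24.44]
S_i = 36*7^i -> [36, 252, 1764, 12348, 86436]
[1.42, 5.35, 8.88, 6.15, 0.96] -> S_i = Random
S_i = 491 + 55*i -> [491, 546, 601, 656, 711]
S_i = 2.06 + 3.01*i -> [2.06, 5.07, 8.08, 11.09, 14.1]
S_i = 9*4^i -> [9, 36, 144, 576, 2304]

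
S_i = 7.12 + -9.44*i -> [7.12, -2.32, -11.76, -21.2, -30.64]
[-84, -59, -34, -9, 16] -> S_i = -84 + 25*i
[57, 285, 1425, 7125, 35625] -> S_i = 57*5^i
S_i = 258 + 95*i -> [258, 353, 448, 543, 638]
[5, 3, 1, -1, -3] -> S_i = 5 + -2*i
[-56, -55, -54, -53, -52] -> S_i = -56 + 1*i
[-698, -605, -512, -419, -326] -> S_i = -698 + 93*i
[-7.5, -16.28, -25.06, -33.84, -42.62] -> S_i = -7.50 + -8.78*i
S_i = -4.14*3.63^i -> [-4.14, -15.03, -54.55, -198.03, -718.83]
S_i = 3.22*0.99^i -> [3.22, 3.19, 3.16, 3.12, 3.09]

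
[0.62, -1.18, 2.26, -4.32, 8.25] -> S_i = 0.62*(-1.91)^i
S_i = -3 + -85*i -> [-3, -88, -173, -258, -343]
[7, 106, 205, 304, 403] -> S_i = 7 + 99*i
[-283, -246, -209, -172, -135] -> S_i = -283 + 37*i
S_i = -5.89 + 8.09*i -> [-5.89, 2.2, 10.29, 18.38, 26.47]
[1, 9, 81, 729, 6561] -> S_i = 1*9^i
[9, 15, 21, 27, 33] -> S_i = 9 + 6*i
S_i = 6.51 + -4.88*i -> [6.51, 1.63, -3.25, -8.13, -13.01]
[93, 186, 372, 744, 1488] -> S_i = 93*2^i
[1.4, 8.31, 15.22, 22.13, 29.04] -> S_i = 1.40 + 6.91*i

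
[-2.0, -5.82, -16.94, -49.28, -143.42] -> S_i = -2.00*2.91^i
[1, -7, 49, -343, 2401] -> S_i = 1*-7^i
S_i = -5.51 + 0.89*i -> [-5.51, -4.62, -3.73, -2.84, -1.95]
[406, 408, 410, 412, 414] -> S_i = 406 + 2*i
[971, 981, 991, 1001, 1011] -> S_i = 971 + 10*i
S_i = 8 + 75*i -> [8, 83, 158, 233, 308]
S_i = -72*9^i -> [-72, -648, -5832, -52488, -472392]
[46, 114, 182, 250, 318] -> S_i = 46 + 68*i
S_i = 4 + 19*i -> [4, 23, 42, 61, 80]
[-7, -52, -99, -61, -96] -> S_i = Random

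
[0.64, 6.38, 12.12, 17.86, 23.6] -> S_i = 0.64 + 5.74*i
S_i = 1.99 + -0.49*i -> [1.99, 1.5, 1.01, 0.52, 0.03]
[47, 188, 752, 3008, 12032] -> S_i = 47*4^i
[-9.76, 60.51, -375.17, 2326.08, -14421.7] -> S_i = -9.76*(-6.20)^i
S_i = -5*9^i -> [-5, -45, -405, -3645, -32805]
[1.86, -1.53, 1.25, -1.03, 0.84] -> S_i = 1.86*(-0.82)^i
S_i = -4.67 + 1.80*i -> [-4.67, -2.87, -1.07, 0.73, 2.53]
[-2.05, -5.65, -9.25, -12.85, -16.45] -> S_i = -2.05 + -3.60*i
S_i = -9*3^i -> [-9, -27, -81, -243, -729]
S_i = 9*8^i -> [9, 72, 576, 4608, 36864]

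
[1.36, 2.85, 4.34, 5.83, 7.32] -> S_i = 1.36 + 1.49*i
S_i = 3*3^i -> [3, 9, 27, 81, 243]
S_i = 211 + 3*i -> [211, 214, 217, 220, 223]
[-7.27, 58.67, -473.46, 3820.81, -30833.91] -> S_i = -7.27*(-8.07)^i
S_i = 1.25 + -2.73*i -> [1.25, -1.48, -4.21, -6.94, -9.67]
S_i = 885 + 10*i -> [885, 895, 905, 915, 925]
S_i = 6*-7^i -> [6, -42, 294, -2058, 14406]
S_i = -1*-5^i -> [-1, 5, -25, 125, -625]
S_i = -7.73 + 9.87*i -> [-7.73, 2.14, 12.01, 21.88, 31.75]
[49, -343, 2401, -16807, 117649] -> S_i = 49*-7^i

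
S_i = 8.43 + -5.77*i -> [8.43, 2.66, -3.11, -8.88, -14.65]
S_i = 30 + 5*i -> [30, 35, 40, 45, 50]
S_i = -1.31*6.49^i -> [-1.31, -8.5, -55.18, -358.1, -2324.07]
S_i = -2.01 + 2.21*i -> [-2.01, 0.2, 2.41, 4.62, 6.83]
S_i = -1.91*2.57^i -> [-1.91, -4.91, -12.62, -32.42, -83.32]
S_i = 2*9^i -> [2, 18, 162, 1458, 13122]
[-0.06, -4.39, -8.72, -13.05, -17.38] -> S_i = -0.06 + -4.33*i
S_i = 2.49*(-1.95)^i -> [2.49, -4.86, 9.47, -18.46, 36.0]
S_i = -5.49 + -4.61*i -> [-5.49, -10.1, -14.71, -19.32, -23.93]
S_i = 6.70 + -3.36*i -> [6.7, 3.34, -0.02, -3.38, -6.74]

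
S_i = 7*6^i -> [7, 42, 252, 1512, 9072]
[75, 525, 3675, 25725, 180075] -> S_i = 75*7^i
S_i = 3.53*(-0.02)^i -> [3.53, -0.07, 0.0, -0.0, 0.0]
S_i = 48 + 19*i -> [48, 67, 86, 105, 124]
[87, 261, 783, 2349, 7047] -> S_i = 87*3^i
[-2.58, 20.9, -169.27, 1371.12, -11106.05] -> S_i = -2.58*(-8.10)^i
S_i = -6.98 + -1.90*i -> [-6.98, -8.88, -10.78, -12.68, -14.58]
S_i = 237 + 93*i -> [237, 330, 423, 516, 609]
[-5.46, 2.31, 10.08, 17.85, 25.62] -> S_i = -5.46 + 7.77*i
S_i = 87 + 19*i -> [87, 106, 125, 144, 163]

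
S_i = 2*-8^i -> [2, -16, 128, -1024, 8192]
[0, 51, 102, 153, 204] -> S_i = 0 + 51*i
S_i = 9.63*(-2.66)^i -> [9.63, -25.62, 68.14, -181.25, 482.12]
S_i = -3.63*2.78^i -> [-3.63, -10.09, -28.05, -77.99, -216.81]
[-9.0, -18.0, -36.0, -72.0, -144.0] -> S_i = -9.00*2.00^i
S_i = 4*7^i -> [4, 28, 196, 1372, 9604]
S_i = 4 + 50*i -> [4, 54, 104, 154, 204]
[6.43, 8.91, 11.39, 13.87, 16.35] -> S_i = 6.43 + 2.48*i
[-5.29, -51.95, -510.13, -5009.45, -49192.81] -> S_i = -5.29*9.82^i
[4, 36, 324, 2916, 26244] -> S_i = 4*9^i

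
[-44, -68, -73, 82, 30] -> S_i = Random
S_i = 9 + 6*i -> [9, 15, 21, 27, 33]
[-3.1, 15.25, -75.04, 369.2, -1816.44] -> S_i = -3.10*(-4.92)^i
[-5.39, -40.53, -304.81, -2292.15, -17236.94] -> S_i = -5.39*7.52^i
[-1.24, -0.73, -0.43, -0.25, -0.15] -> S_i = -1.24*0.59^i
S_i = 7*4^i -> [7, 28, 112, 448, 1792]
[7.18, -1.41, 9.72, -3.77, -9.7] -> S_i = Random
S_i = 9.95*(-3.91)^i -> [9.95, -38.9, 152.12, -594.78, 2325.57]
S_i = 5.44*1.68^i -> [5.44, 9.14, 15.35, 25.79, 43.33]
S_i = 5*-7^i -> [5, -35, 245, -1715, 12005]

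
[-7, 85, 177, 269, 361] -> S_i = -7 + 92*i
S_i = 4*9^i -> [4, 36, 324, 2916, 26244]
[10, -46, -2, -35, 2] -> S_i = Random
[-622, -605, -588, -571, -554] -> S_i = -622 + 17*i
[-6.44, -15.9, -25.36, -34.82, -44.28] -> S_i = -6.44 + -9.46*i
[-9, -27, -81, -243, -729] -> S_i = -9*3^i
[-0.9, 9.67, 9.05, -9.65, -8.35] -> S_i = Random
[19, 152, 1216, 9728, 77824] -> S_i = 19*8^i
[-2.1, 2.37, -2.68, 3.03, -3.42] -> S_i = -2.10*(-1.13)^i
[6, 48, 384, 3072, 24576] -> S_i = 6*8^i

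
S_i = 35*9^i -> [35, 315, 2835, 25515, 229635]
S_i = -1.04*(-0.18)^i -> [-1.04, 0.19, -0.03, 0.01, -0.0]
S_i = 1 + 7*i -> [1, 8, 15, 22, 29]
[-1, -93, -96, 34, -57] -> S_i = Random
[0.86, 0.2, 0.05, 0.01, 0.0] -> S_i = 0.86*0.23^i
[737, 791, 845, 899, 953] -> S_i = 737 + 54*i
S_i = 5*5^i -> [5, 25, 125, 625, 3125]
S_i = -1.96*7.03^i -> [-1.96, -13.78, -96.86, -680.96, -4787.15]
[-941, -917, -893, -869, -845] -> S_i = -941 + 24*i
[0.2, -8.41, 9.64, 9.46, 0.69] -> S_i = Random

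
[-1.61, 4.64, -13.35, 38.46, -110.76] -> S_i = -1.61*(-2.88)^i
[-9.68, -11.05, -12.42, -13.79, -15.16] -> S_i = -9.68 + -1.37*i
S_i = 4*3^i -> [4, 12, 36, 108, 324]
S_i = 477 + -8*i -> [477, 469, 461, 453, 445]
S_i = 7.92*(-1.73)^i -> [7.92, -13.7, 23.7, -41.01, 70.94]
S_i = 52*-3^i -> [52, -156, 468, -1404, 4212]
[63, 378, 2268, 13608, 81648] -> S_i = 63*6^i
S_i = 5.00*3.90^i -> [5.0, 19.5, 76.05, 296.59, 1156.72]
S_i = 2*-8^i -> [2, -16, 128, -1024, 8192]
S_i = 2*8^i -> [2, 16, 128, 1024, 8192]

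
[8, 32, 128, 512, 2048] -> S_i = 8*4^i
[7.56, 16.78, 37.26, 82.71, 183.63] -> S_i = 7.56*2.22^i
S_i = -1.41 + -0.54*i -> [-1.41, -1.95, -2.49, -3.03, -3.57]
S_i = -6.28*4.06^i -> [-6.28, -25.5, -103.52, -420.28, -1706.33]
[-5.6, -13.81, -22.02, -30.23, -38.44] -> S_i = -5.60 + -8.21*i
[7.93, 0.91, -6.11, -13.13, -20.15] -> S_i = 7.93 + -7.02*i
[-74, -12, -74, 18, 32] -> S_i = Random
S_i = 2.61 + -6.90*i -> [2.61, -4.29, -11.19, -18.09, -24.99]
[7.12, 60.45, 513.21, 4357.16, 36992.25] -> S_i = 7.12*8.49^i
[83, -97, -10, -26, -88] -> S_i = Random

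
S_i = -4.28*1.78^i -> [-4.28, -7.62, -13.56, -24.14, -42.97]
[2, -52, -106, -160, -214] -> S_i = 2 + -54*i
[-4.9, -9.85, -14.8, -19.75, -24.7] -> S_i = -4.90 + -4.95*i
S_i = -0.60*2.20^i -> [-0.6, -1.32, -2.9, -6.39, -14.06]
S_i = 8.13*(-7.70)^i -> [8.13, -62.6, 482.03, -3711.61, 28579.42]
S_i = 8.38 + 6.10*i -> [8.38, 14.48, 20.58, 26.68, 32.78]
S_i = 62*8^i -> [62, 496, 3968, 31744, 253952]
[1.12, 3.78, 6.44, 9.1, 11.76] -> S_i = 1.12 + 2.66*i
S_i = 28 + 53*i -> [28, 81, 134, 187, 240]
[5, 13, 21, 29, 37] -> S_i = 5 + 8*i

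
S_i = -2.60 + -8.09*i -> [-2.6, -10.69, -18.78, -26.87, -34.96]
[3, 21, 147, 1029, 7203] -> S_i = 3*7^i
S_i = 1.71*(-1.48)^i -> [1.71, -2.53, 3.75, -5.54, 8.2]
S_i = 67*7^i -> [67, 469, 3283, 22981, 160867]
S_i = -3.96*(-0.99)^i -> [-3.96, 3.92, -3.88, 3.84, -3.8]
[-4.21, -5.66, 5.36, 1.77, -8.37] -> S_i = Random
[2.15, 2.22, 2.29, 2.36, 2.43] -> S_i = 2.15 + 0.07*i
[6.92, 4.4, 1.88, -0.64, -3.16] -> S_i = 6.92 + -2.52*i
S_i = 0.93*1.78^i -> [0.93, 1.66, 2.95, 5.24, 9.34]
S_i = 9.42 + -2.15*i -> [9.42, 7.27, 5.12, 2.97, 0.82]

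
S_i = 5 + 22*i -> [5, 27, 49, 71, 93]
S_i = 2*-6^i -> [2, -12, 72, -432, 2592]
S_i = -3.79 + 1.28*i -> [-3.79, -2.51, -1.23, 0.05, 1.33]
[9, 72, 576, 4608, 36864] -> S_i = 9*8^i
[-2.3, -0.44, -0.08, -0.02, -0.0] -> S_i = -2.30*0.19^i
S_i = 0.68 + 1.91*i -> [0.68, 2.59, 4.5, 6.41, 8.32]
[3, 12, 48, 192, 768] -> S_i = 3*4^i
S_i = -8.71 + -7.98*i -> [-8.71, -16.69, -24.67, -32.65, -40.63]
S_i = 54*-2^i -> [54, -108, 216, -432, 864]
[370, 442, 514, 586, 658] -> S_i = 370 + 72*i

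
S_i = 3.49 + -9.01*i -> [3.49, -5.52, -14.53, -23.54, -32.55]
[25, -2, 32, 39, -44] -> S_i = Random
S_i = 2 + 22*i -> [2, 24, 46, 68, 90]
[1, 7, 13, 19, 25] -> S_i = 1 + 6*i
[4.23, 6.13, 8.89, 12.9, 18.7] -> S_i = 4.23*1.45^i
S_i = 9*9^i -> [9, 81, 729, 6561, 59049]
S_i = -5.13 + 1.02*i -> [-5.13, -4.11, -3.09, -2.07, -1.05]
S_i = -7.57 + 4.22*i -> [-7.57, -3.35, 0.87, 5.09, 9.31]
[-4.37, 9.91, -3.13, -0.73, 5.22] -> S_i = Random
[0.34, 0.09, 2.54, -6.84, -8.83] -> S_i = Random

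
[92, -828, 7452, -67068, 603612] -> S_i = 92*-9^i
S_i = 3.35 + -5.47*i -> [3.35, -2.12, -7.59, -13.06, -18.53]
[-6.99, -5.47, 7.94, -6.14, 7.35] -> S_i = Random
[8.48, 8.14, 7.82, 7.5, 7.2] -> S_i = 8.48*0.96^i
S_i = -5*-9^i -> [-5, 45, -405, 3645, -32805]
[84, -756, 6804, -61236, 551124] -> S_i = 84*-9^i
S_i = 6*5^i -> [6, 30, 150, 750, 3750]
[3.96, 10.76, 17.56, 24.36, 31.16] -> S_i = 3.96 + 6.80*i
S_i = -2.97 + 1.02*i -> [-2.97, -1.95, -0.93, 0.09, 1.11]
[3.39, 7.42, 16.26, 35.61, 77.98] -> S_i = 3.39*2.19^i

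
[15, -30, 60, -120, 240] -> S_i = 15*-2^i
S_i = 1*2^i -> [1, 2, 4, 8, 16]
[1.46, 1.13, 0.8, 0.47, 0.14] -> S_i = 1.46 + -0.33*i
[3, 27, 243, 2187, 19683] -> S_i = 3*9^i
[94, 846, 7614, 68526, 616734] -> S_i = 94*9^i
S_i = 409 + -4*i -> [409, 405, 401, 397, 393]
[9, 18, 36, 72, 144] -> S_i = 9*2^i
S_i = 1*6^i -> [1, 6, 36, 216, 1296]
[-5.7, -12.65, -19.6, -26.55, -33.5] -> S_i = -5.70 + -6.95*i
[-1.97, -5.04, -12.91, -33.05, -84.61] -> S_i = -1.97*2.56^i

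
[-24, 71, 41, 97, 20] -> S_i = Random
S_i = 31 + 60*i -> [31, 91, 151, 211, 271]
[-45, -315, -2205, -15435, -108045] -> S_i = -45*7^i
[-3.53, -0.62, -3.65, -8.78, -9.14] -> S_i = Random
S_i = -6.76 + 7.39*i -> [-6.76, 0.63, 8.02, 15.41, 22.8]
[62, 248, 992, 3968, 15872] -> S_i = 62*4^i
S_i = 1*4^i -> [1, 4, 16, 64, 256]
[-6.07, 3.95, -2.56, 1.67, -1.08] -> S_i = -6.07*(-0.65)^i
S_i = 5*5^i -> [5, 25, 125, 625, 3125]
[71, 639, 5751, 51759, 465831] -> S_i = 71*9^i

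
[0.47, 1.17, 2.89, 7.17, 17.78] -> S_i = 0.47*2.48^i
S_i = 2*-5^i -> [2, -10, 50, -250, 1250]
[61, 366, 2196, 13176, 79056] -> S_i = 61*6^i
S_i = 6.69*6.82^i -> [6.69, 45.63, 311.17, 2122.17, 14473.17]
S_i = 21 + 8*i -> [21, 29, 37, 45, 53]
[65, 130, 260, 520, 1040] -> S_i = 65*2^i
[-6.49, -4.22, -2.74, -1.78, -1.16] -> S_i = -6.49*0.65^i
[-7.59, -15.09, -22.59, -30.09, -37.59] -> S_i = -7.59 + -7.50*i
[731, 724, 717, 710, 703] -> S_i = 731 + -7*i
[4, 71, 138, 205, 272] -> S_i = 4 + 67*i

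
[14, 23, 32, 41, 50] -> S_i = 14 + 9*i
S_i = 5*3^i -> [5, 15, 45, 135, 405]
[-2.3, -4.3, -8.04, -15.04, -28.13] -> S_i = -2.30*1.87^i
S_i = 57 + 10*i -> [57, 67, 77, 87, 97]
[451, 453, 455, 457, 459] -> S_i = 451 + 2*i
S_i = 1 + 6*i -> [1, 7, 13, 19, 25]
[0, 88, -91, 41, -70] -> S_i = Random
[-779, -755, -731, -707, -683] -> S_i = -779 + 24*i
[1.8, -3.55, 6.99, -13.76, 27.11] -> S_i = 1.80*(-1.97)^i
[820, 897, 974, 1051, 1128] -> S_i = 820 + 77*i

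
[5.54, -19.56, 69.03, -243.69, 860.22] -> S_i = 5.54*(-3.53)^i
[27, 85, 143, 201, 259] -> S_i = 27 + 58*i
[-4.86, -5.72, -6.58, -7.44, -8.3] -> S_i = -4.86 + -0.86*i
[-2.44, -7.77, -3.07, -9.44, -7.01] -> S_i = Random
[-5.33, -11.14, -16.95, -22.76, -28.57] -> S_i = -5.33 + -5.81*i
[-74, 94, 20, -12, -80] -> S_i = Random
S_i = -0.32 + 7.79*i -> [-0.32, 7.47, 15.26, 23.05, 30.84]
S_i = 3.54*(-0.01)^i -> [3.54, -0.04, 0.0, -0.0, 0.0]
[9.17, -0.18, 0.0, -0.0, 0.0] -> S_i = 9.17*(-0.02)^i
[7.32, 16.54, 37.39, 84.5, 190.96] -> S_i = 7.32*2.26^i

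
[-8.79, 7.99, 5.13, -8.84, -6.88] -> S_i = Random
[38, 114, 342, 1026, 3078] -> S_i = 38*3^i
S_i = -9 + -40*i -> [-9, -49, -89, -129, -169]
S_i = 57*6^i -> [57, 342, 2052, 12312, 73872]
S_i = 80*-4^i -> [80, -320, 1280, -5120, 20480]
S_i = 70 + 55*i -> [70, 125, 180, 235, 290]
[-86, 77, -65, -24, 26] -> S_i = Random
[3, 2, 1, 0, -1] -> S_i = 3 + -1*i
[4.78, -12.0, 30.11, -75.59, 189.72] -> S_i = 4.78*(-2.51)^i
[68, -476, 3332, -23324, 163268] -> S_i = 68*-7^i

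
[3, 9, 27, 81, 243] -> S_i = 3*3^i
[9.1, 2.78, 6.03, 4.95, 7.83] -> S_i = Random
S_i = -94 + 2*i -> [-94, -92, -90, -88, -86]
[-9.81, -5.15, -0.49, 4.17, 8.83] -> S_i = -9.81 + 4.66*i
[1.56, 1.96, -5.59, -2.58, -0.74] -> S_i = Random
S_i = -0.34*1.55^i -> [-0.34, -0.53, -0.82, -1.27, -1.96]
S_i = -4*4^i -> [-4, -16, -64, -256, -1024]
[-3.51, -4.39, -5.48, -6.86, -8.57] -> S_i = -3.51*1.25^i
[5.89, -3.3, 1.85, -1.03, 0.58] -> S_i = 5.89*(-0.56)^i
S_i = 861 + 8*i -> [861, 869, 877, 885, 893]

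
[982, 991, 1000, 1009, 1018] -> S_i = 982 + 9*i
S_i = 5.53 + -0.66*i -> [5.53, 4.87, 4.21, 3.55, 2.89]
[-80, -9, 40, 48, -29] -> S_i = Random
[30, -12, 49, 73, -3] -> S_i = Random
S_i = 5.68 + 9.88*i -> [5.68, 15.56, 25.44, 35.32, 45.2]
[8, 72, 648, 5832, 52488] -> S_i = 8*9^i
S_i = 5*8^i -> [5, 40, 320, 2560, 20480]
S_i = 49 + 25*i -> [49, 74, 99, 124, 149]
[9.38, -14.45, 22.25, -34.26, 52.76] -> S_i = 9.38*(-1.54)^i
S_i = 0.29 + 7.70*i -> [0.29, 7.99, 15.69, 23.39, 31.09]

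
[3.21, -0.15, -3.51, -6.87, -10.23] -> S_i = 3.21 + -3.36*i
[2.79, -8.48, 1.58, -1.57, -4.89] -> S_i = Random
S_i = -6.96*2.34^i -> [-6.96, -16.29, -38.11, -89.18, -208.68]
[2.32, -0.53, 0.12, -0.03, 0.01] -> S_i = 2.32*(-0.23)^i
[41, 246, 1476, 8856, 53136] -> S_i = 41*6^i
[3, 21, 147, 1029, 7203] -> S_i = 3*7^i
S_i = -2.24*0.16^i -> [-2.24, -0.36, -0.06, -0.01, -0.0]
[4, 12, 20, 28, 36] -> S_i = 4 + 8*i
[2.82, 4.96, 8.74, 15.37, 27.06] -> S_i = 2.82*1.76^i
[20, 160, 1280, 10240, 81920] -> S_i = 20*8^i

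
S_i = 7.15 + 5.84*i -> [7.15, 12.99, 18.83, 24.67, 30.51]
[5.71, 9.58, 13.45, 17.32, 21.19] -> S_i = 5.71 + 3.87*i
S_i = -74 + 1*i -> [-74, -73, -72, -71, -70]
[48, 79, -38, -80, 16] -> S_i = Random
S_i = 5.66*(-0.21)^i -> [5.66, -1.19, 0.25, -0.05, 0.01]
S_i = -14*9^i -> [-14, -126, -1134, -10206, -91854]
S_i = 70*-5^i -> [70, -350, 1750, -8750, 43750]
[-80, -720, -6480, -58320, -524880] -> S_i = -80*9^i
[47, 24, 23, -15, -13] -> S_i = Random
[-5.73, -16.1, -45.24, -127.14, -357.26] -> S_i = -5.73*2.81^i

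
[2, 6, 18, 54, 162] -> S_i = 2*3^i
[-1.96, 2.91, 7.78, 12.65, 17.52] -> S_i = -1.96 + 4.87*i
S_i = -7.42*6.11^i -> [-7.42, -45.34, -277.0, -1692.5, -10341.15]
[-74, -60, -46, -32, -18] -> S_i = -74 + 14*i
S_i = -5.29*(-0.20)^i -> [-5.29, 1.06, -0.21, 0.04, -0.01]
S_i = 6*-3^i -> [6, -18, 54, -162, 486]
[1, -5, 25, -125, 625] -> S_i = 1*-5^i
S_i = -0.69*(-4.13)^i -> [-0.69, 2.85, -11.77, 48.61, -200.75]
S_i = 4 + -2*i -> [4, 2, 0, -2, -4]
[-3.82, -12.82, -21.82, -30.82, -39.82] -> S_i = -3.82 + -9.00*i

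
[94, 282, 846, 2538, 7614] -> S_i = 94*3^i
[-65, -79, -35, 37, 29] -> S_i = Random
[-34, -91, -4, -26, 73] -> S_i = Random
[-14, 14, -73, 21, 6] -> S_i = Random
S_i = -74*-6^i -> [-74, 444, -2664, 15984, -95904]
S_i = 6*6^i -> [6, 36, 216, 1296, 7776]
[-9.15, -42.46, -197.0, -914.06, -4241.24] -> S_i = -9.15*4.64^i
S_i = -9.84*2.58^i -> [-9.84, -25.39, -65.5, -168.99, -435.99]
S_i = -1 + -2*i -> [-1, -3, -5, -7, -9]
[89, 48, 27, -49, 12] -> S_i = Random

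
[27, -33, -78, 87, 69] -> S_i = Random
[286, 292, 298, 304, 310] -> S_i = 286 + 6*i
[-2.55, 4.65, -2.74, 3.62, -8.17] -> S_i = Random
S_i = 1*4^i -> [1, 4, 16, 64, 256]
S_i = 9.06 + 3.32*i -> [9.06, 12.38, 15.7, 19.02, 22.34]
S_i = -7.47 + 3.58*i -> [-7.47, -3.89, -0.31, 3.27, 6.85]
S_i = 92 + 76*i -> [92, 168, 244, 320, 396]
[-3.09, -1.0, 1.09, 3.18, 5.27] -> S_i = -3.09 + 2.09*i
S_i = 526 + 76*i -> [526, 602, 678, 754, 830]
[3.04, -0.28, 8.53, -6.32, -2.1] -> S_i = Random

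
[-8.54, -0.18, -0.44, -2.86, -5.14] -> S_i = Random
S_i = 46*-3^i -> [46, -138, 414, -1242, 3726]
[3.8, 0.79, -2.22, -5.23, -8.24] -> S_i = 3.80 + -3.01*i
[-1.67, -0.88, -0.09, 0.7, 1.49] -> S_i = -1.67 + 0.79*i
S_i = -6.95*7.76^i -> [-6.95, -53.93, -418.51, -3247.66, -25201.81]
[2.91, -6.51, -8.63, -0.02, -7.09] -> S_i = Random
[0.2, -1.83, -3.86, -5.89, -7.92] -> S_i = 0.20 + -2.03*i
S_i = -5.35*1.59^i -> [-5.35, -8.51, -13.53, -21.51, -34.19]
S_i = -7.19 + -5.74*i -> [-7.19, -12.93, -18.67, -24.41, -30.15]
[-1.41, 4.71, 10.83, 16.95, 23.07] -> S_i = -1.41 + 6.12*i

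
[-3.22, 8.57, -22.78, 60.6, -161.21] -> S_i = -3.22*(-2.66)^i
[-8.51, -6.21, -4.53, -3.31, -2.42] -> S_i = -8.51*0.73^i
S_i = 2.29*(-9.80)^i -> [2.29, -22.44, 219.93, -2155.33, 21122.23]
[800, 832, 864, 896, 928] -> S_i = 800 + 32*i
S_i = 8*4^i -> [8, 32, 128, 512, 2048]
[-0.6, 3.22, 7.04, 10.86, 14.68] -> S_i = -0.60 + 3.82*i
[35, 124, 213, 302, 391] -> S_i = 35 + 89*i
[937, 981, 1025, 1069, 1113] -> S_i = 937 + 44*i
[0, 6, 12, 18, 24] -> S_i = 0 + 6*i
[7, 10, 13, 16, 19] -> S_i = 7 + 3*i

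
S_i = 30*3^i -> [30, 90, 270, 810, 2430]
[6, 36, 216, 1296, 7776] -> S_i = 6*6^i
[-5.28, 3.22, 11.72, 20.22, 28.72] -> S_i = -5.28 + 8.50*i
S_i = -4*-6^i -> [-4, 24, -144, 864, -5184]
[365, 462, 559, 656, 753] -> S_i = 365 + 97*i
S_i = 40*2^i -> [40, 80, 160, 320, 640]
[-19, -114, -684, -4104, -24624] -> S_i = -19*6^i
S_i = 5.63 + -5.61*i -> [5.63, 0.02, -5.59, -11.2, -16.81]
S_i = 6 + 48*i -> [6, 54, 102, 150, 198]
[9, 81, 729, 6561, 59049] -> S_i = 9*9^i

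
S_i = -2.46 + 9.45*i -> [-2.46, 6.99, 16.44, 25.89, 35.34]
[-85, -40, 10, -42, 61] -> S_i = Random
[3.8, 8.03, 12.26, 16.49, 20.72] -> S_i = 3.80 + 4.23*i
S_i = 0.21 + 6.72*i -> [0.21, 6.93, 13.65, 20.37, 27.09]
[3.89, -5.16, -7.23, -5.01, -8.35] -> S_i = Random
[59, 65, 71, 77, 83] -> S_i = 59 + 6*i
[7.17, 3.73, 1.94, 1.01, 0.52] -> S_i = 7.17*0.52^i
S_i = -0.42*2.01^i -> [-0.42, -0.84, -1.7, -3.41, -6.86]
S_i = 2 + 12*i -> [2, 14, 26, 38, 50]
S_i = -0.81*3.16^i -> [-0.81, -2.56, -8.09, -25.56, -80.77]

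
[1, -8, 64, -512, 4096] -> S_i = 1*-8^i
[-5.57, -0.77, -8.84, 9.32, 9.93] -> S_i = Random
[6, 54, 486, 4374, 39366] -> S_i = 6*9^i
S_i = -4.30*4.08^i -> [-4.3, -17.54, -71.58, -292.04, -1191.54]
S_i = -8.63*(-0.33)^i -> [-8.63, 2.85, -0.94, 0.31, -0.1]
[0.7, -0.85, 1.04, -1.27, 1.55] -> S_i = 0.70*(-1.22)^i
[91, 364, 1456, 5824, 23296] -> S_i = 91*4^i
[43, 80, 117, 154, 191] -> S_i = 43 + 37*i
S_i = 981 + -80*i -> [981, 901, 821, 741, 661]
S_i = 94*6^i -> [94, 564, 3384, 20304, 121824]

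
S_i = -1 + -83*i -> [-1, -84, -167, -250, -333]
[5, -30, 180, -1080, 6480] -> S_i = 5*-6^i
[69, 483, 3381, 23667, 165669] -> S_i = 69*7^i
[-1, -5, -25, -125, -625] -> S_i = -1*5^i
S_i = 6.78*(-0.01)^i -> [6.78, -0.07, 0.0, -0.0, 0.0]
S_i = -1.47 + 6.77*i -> [-1.47, 5.3, 12.07, 18.84, 25.61]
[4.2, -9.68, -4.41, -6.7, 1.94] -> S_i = Random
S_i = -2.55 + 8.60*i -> [-2.55, 6.05, 14.65, 23.25, 31.85]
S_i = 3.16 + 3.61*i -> [3.16, 6.77, 10.38, 13.99, 17.6]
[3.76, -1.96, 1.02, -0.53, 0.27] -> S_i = 3.76*(-0.52)^i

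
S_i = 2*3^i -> [2, 6, 18, 54, 162]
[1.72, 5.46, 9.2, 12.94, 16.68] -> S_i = 1.72 + 3.74*i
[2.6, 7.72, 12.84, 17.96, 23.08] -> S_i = 2.60 + 5.12*i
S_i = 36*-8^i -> [36, -288, 2304, -18432, 147456]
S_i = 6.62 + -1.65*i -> [6.62, 4.97, 3.32, 1.67, 0.02]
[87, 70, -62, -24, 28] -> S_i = Random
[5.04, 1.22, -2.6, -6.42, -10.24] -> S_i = 5.04 + -3.82*i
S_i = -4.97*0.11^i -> [-4.97, -0.55, -0.06, -0.01, -0.0]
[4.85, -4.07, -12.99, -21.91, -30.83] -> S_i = 4.85 + -8.92*i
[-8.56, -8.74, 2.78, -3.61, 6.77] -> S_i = Random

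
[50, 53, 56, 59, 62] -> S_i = 50 + 3*i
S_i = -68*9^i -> [-68, -612, -5508, -49572, -446148]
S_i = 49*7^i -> [49, 343, 2401, 16807, 117649]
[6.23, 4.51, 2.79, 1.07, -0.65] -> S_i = 6.23 + -1.72*i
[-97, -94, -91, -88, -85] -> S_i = -97 + 3*i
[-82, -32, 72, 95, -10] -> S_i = Random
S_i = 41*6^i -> [41, 246, 1476, 8856, 53136]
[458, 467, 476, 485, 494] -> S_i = 458 + 9*i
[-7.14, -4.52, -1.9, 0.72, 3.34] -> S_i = -7.14 + 2.62*i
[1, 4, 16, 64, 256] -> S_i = 1*4^i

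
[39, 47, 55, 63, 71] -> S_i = 39 + 8*i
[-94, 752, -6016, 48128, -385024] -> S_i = -94*-8^i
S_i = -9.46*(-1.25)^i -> [-9.46, 11.82, -14.78, 18.48, -23.1]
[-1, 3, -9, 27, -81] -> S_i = -1*-3^i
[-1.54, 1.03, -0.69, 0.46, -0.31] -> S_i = -1.54*(-0.67)^i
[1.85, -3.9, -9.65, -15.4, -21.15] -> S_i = 1.85 + -5.75*i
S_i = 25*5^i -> [25, 125, 625, 3125, 15625]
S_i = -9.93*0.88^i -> [-9.93, -8.74, -7.69, -6.77, -5.95]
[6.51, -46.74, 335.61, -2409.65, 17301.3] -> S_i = 6.51*(-7.18)^i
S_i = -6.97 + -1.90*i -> [-6.97, -8.87, -10.77, -12.67, -14.57]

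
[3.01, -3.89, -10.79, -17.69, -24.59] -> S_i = 3.01 + -6.90*i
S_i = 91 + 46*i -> [91, 137, 183, 229, 275]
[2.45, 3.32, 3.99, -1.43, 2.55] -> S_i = Random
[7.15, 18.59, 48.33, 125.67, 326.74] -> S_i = 7.15*2.60^i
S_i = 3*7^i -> [3, 21, 147, 1029, 7203]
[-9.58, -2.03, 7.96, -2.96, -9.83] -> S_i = Random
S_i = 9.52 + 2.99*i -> [9.52, 12.51, 15.5, 18.49, 21.48]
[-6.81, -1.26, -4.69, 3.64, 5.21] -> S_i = Random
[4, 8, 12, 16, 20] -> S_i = 4 + 4*i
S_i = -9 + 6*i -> [-9, -3, 3, 9, 15]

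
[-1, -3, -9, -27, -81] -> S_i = -1*3^i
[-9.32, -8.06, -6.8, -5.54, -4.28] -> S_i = -9.32 + 1.26*i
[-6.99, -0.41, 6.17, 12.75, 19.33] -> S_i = -6.99 + 6.58*i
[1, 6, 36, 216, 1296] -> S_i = 1*6^i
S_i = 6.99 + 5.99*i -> [6.99, 12.98, 18.97, 24.96, 30.95]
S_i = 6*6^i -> [6, 36, 216, 1296, 7776]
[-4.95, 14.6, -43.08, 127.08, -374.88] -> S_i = -4.95*(-2.95)^i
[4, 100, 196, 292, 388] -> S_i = 4 + 96*i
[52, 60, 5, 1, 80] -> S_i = Random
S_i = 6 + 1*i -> [6, 7, 8, 9, 10]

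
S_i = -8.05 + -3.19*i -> [-8.05, -11.24, -14.43, -17.62, -20.81]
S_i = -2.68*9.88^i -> [-2.68, -26.48, -261.61, -2584.67, -25536.57]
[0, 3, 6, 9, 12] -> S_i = 0 + 3*i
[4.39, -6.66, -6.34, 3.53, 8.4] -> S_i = Random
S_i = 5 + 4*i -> [5, 9, 13, 17, 21]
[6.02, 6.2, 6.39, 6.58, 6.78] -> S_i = 6.02*1.03^i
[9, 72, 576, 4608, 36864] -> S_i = 9*8^i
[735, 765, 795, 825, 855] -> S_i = 735 + 30*i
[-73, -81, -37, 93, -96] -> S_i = Random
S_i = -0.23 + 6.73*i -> [-0.23, 6.5, 13.23, 19.96, 26.69]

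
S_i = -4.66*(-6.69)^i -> [-4.66, 31.18, -208.56, 1395.29, -9334.49]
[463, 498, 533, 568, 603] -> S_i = 463 + 35*i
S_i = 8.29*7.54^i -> [8.29, 62.51, 471.3, 3553.6, 26794.15]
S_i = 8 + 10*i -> [8, 18, 28, 38, 48]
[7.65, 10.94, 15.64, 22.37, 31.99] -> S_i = 7.65*1.43^i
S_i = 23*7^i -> [23, 161, 1127, 7889, 55223]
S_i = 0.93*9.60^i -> [0.93, 8.93, 85.71, 822.8, 7898.92]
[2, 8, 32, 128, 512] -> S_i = 2*4^i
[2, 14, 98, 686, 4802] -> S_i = 2*7^i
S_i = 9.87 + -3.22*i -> [9.87, 6.65, 3.43, 0.21, -3.01]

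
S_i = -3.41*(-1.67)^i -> [-3.41, 5.69, -9.51, 15.88, -26.52]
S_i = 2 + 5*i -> [2, 7, 12, 17, 22]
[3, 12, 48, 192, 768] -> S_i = 3*4^i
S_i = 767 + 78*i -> [767, 845, 923, 1001, 1079]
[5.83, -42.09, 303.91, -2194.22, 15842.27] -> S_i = 5.83*(-7.22)^i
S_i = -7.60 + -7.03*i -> [-7.6, -14.63, -21.66, -28.69, -35.72]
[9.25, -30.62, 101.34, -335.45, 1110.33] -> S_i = 9.25*(-3.31)^i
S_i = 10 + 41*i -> [10, 51, 92, 133, 174]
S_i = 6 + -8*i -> [6, -2, -10, -18, -26]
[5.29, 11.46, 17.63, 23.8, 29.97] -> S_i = 5.29 + 6.17*i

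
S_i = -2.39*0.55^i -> [-2.39, -1.31, -0.72, -0.4, -0.22]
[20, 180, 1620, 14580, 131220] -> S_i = 20*9^i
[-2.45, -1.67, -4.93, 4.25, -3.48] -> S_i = Random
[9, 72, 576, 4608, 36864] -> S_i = 9*8^i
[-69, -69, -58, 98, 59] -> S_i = Random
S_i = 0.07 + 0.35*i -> [0.07, 0.42, 0.77, 1.12, 1.47]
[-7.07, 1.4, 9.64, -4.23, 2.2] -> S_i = Random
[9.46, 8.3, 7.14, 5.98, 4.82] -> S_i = 9.46 + -1.16*i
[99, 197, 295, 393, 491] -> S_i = 99 + 98*i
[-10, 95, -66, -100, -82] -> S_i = Random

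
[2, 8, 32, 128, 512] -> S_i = 2*4^i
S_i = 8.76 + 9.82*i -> [8.76, 18.58, 28.4, 38.22, 48.04]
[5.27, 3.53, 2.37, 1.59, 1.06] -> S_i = 5.27*0.67^i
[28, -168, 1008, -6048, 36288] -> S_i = 28*-6^i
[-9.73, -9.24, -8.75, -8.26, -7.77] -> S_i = -9.73 + 0.49*i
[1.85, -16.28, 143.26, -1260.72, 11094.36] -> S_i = 1.85*(-8.80)^i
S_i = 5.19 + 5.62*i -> [5.19, 10.81, 16.43, 22.05, 27.67]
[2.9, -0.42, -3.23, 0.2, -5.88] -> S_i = Random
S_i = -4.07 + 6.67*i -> [-4.07, 2.6, 9.27, 15.94, 22.61]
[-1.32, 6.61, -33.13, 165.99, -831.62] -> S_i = -1.32*(-5.01)^i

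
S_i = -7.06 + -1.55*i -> [-7.06, -8.61, -10.16, -11.71, -13.26]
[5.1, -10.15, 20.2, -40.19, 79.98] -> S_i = 5.10*(-1.99)^i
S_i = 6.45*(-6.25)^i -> [6.45, -40.31, 251.95, -1574.71, 9841.92]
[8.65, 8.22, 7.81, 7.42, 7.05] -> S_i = 8.65*0.95^i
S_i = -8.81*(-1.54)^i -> [-8.81, 13.57, -20.89, 32.18, -49.55]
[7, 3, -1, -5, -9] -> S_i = 7 + -4*i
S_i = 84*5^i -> [84, 420, 2100, 10500, 52500]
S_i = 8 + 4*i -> [8, 12, 16, 20, 24]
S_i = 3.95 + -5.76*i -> [3.95, -1.81, -7.57, -13.33, -19.09]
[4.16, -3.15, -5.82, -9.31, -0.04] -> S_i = Random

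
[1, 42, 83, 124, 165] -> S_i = 1 + 41*i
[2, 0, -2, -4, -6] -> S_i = 2 + -2*i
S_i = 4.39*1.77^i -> [4.39, 7.77, 13.75, 24.34, 43.09]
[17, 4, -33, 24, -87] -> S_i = Random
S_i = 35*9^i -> [35, 315, 2835, 25515, 229635]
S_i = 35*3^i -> [35, 105, 315, 945, 2835]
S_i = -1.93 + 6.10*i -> [-1.93, 4.17, 10.27, 16.37, 22.47]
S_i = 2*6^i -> [2, 12, 72, 432, 2592]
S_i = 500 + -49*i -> [500, 451, 402, 353, 304]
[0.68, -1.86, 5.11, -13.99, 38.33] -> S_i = 0.68*(-2.74)^i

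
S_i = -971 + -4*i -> [-971, -975, -979, -983, -987]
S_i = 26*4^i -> [26, 104, 416, 1664, 6656]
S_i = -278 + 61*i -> [-278, -217, -156, -95, -34]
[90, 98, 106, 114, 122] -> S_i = 90 + 8*i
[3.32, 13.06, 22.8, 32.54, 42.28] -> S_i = 3.32 + 9.74*i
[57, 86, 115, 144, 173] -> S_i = 57 + 29*i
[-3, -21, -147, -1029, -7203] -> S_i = -3*7^i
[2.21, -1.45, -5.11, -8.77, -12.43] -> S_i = 2.21 + -3.66*i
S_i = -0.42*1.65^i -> [-0.42, -0.69, -1.14, -1.89, -3.11]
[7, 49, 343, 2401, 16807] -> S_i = 7*7^i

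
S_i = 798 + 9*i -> [798, 807, 816, 825, 834]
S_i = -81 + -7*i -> [-81, -88, -95, -102, -109]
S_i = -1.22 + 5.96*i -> [-1.22, 4.74, 10.7, 16.66, 22.62]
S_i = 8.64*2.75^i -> [8.64, 23.76, 65.34, 179.68, 494.13]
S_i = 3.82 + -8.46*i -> [3.82, -4.64, -13.1, -21.56, -30.02]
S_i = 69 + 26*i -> [69, 95, 121, 147, 173]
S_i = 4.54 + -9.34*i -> [4.54, -4.8, -14.14, -23.48, -32.82]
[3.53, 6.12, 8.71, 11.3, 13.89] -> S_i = 3.53 + 2.59*i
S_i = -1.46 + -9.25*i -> [-1.46, -10.71, -19.96, -29.21, -38.46]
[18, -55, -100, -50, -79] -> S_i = Random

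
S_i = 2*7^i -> [2, 14, 98, 686, 4802]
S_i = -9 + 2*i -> [-9, -7, -5, -3, -1]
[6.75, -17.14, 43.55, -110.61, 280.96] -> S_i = 6.75*(-2.54)^i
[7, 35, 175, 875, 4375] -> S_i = 7*5^i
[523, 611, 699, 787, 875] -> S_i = 523 + 88*i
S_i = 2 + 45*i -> [2, 47, 92, 137, 182]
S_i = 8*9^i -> [8, 72, 648, 5832, 52488]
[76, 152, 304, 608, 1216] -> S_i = 76*2^i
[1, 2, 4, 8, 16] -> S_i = 1*2^i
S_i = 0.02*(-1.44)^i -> [0.02, -0.03, 0.04, -0.06, 0.09]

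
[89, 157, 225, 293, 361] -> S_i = 89 + 68*i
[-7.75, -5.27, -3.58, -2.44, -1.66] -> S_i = -7.75*0.68^i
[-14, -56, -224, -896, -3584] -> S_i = -14*4^i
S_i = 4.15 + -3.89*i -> [4.15, 0.26, -3.63, -7.52, -11.41]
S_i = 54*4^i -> [54, 216, 864, 3456, 13824]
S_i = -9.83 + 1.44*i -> [-9.83, -8.39, -6.95, -5.51, -4.07]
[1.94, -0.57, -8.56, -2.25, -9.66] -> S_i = Random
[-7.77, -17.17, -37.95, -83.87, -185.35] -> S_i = -7.77*2.21^i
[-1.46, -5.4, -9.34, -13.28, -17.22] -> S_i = -1.46 + -3.94*i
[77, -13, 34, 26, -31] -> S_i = Random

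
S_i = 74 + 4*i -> [74, 78, 82, 86, 90]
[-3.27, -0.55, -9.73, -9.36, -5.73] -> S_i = Random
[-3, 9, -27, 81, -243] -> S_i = -3*-3^i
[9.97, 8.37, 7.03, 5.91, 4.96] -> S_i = 9.97*0.84^i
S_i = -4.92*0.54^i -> [-4.92, -2.66, -1.43, -0.77, -0.42]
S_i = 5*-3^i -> [5, -15, 45, -135, 405]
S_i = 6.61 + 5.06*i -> [6.61, 11.67, 16.73, 21.79, 26.85]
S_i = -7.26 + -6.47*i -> [-7.26, -13.73, -20.2, -26.67, -33.14]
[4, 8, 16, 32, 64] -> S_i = 4*2^i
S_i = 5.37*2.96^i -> [5.37, 15.9, 47.05, 139.27, 412.23]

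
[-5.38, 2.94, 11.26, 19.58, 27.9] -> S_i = -5.38 + 8.32*i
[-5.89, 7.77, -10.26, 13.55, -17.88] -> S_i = -5.89*(-1.32)^i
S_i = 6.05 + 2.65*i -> [6.05, 8.7, 11.35, 14.0, 16.65]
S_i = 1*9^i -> [1, 9, 81, 729, 6561]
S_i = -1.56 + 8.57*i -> [-1.56, 7.01, 15.58, 24.15, 32.72]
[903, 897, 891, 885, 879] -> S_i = 903 + -6*i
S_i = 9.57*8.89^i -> [9.57, 85.08, 756.34, 6723.84, 59774.92]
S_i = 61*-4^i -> [61, -244, 976, -3904, 15616]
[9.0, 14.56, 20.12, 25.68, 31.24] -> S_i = 9.00 + 5.56*i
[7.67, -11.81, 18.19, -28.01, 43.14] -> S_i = 7.67*(-1.54)^i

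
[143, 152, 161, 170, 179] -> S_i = 143 + 9*i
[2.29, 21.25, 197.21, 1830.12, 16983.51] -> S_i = 2.29*9.28^i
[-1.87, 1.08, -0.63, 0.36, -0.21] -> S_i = -1.87*(-0.58)^i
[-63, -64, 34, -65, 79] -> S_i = Random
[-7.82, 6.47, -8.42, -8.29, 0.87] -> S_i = Random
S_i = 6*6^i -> [6, 36, 216, 1296, 7776]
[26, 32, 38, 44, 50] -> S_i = 26 + 6*i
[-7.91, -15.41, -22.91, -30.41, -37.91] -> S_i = -7.91 + -7.50*i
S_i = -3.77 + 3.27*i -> [-3.77, -0.5, 2.77, 6.04, 9.31]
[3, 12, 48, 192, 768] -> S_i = 3*4^i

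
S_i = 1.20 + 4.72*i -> [1.2, 5.92, 10.64, 15.36, 20.08]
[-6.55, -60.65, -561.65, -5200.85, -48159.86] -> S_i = -6.55*9.26^i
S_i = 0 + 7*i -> [0, 7, 14, 21, 28]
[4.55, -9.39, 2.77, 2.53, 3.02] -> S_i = Random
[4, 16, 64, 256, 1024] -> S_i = 4*4^i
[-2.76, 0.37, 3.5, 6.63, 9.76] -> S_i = -2.76 + 3.13*i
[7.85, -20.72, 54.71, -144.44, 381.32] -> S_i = 7.85*(-2.64)^i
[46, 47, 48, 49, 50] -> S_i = 46 + 1*i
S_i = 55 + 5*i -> [55, 60, 65, 70, 75]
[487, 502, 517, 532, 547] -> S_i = 487 + 15*i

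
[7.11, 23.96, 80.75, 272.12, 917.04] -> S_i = 7.11*3.37^i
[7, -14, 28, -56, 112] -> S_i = 7*-2^i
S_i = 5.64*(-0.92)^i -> [5.64, -5.19, 4.77, -4.39, 4.04]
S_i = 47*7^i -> [47, 329, 2303, 16121, 112847]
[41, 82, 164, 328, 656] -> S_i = 41*2^i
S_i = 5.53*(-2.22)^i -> [5.53, -12.28, 27.25, -60.5, 134.32]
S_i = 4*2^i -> [4, 8, 16, 32, 64]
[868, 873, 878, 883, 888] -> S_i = 868 + 5*i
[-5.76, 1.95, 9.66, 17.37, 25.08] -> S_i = -5.76 + 7.71*i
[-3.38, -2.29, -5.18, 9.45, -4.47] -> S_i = Random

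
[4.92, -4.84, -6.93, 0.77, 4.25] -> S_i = Random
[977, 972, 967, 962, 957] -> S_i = 977 + -5*i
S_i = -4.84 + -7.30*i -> [-4.84, -12.14, -19.44, -26.74, -34.04]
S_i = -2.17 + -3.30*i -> [-2.17, -5.47, -8.77, -12.07, -15.37]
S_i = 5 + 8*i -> [5, 13, 21, 29, 37]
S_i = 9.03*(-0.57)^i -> [9.03, -5.15, 2.93, -1.67, 0.95]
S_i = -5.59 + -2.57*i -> [-5.59, -8.16, -10.73, -13.3, -15.87]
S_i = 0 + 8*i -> [0, 8, 16, 24, 32]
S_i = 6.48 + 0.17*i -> [6.48, 6.65, 6.82, 6.99, 7.16]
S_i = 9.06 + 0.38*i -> [9.06, 9.44, 9.82, 10.2, 10.58]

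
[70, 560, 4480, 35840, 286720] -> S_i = 70*8^i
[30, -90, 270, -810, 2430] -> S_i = 30*-3^i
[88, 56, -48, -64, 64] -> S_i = Random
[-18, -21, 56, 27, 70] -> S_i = Random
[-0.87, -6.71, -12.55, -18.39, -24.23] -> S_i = -0.87 + -5.84*i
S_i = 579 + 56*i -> [579, 635, 691, 747, 803]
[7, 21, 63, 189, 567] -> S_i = 7*3^i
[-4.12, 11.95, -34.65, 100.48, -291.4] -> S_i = -4.12*(-2.90)^i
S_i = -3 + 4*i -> [-3, 1, 5, 9, 13]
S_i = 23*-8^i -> [23, -184, 1472, -11776, 94208]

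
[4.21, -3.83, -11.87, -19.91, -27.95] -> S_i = 4.21 + -8.04*i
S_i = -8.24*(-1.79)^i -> [-8.24, 14.75, -26.4, 47.26, -84.59]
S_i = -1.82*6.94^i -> [-1.82, -12.63, -87.66, -608.34, -4221.91]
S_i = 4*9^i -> [4, 36, 324, 2916, 26244]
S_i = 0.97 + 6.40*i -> [0.97, 7.37, 13.77, 20.17, 26.57]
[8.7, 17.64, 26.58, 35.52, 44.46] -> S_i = 8.70 + 8.94*i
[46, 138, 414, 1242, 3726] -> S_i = 46*3^i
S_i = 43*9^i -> [43, 387, 3483, 31347, 282123]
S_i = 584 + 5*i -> [584, 589, 594, 599, 604]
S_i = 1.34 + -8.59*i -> [1.34, -7.25, -15.84, -24.43, -33.02]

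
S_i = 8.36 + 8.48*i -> [8.36, 16.84, 25.32, 33.8, 42.28]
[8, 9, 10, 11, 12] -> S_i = 8 + 1*i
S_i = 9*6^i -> [9, 54, 324, 1944, 11664]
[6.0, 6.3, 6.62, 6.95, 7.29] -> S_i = 6.00*1.05^i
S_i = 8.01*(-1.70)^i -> [8.01, -13.62, 23.15, -39.35, 66.9]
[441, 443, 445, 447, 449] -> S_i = 441 + 2*i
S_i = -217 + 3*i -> [-217, -214, -211, -208, -205]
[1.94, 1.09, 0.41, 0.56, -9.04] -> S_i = Random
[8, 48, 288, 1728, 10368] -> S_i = 8*6^i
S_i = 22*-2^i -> [22, -44, 88, -176, 352]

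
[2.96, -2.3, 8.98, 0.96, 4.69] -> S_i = Random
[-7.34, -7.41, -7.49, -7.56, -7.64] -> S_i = -7.34*1.01^i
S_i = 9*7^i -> [9, 63, 441, 3087, 21609]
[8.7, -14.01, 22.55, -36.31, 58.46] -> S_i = 8.70*(-1.61)^i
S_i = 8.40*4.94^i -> [8.4, 41.5, 204.99, 1012.65, 5002.5]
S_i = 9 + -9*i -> [9, 0, -9, -18, -27]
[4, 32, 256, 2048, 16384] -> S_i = 4*8^i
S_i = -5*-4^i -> [-5, 20, -80, 320, -1280]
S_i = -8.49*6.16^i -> [-8.49, -52.3, -322.16, -1984.49, -12224.48]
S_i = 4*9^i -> [4, 36, 324, 2916, 26244]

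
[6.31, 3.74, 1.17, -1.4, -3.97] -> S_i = 6.31 + -2.57*i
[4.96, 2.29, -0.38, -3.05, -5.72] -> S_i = 4.96 + -2.67*i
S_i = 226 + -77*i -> [226, 149, 72, -5, -82]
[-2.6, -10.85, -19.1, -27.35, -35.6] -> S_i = -2.60 + -8.25*i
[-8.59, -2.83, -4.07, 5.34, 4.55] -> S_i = Random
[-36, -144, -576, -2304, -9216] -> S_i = -36*4^i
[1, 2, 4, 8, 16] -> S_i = 1*2^i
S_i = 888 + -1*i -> [888, 887, 886, 885, 884]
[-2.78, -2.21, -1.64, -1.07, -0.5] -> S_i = -2.78 + 0.57*i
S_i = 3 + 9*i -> [3, 12, 21, 30, 39]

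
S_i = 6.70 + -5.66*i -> [6.7, 1.04, -4.62, -10.28, -15.94]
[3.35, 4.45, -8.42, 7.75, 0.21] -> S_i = Random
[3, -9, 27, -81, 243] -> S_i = 3*-3^i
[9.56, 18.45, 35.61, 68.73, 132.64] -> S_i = 9.56*1.93^i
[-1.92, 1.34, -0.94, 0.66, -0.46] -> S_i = -1.92*(-0.70)^i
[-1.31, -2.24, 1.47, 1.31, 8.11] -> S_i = Random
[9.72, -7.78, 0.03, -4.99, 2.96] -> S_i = Random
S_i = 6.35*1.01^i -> [6.35, 6.41, 6.48, 6.54, 6.61]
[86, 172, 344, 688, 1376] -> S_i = 86*2^i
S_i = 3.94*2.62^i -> [3.94, 10.32, 27.05, 70.86, 185.65]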